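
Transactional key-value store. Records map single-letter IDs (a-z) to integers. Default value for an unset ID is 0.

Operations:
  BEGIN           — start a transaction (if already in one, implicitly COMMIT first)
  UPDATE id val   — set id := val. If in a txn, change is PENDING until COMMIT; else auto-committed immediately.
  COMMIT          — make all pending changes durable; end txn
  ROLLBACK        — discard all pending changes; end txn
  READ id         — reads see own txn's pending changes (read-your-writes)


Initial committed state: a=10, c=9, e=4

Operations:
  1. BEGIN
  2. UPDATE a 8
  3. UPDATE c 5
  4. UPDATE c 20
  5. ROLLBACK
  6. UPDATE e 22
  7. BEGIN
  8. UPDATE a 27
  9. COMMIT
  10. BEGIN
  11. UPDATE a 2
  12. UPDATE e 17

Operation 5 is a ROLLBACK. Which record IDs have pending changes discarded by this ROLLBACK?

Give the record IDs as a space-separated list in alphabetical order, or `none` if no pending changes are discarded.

Initial committed: {a=10, c=9, e=4}
Op 1: BEGIN: in_txn=True, pending={}
Op 2: UPDATE a=8 (pending; pending now {a=8})
Op 3: UPDATE c=5 (pending; pending now {a=8, c=5})
Op 4: UPDATE c=20 (pending; pending now {a=8, c=20})
Op 5: ROLLBACK: discarded pending ['a', 'c']; in_txn=False
Op 6: UPDATE e=22 (auto-commit; committed e=22)
Op 7: BEGIN: in_txn=True, pending={}
Op 8: UPDATE a=27 (pending; pending now {a=27})
Op 9: COMMIT: merged ['a'] into committed; committed now {a=27, c=9, e=22}
Op 10: BEGIN: in_txn=True, pending={}
Op 11: UPDATE a=2 (pending; pending now {a=2})
Op 12: UPDATE e=17 (pending; pending now {a=2, e=17})
ROLLBACK at op 5 discards: ['a', 'c']

Answer: a c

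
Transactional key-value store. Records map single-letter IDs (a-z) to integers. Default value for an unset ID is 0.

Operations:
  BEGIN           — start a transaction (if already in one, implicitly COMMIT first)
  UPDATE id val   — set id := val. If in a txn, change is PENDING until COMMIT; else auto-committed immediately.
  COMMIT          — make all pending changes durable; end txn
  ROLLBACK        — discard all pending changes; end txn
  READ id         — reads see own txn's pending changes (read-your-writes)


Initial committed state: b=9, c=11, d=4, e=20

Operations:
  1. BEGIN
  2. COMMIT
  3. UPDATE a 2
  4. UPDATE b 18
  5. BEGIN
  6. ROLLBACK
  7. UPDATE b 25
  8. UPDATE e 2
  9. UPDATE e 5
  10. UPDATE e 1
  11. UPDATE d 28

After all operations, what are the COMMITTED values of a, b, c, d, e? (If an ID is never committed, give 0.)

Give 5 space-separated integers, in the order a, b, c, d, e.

Answer: 2 25 11 28 1

Derivation:
Initial committed: {b=9, c=11, d=4, e=20}
Op 1: BEGIN: in_txn=True, pending={}
Op 2: COMMIT: merged [] into committed; committed now {b=9, c=11, d=4, e=20}
Op 3: UPDATE a=2 (auto-commit; committed a=2)
Op 4: UPDATE b=18 (auto-commit; committed b=18)
Op 5: BEGIN: in_txn=True, pending={}
Op 6: ROLLBACK: discarded pending []; in_txn=False
Op 7: UPDATE b=25 (auto-commit; committed b=25)
Op 8: UPDATE e=2 (auto-commit; committed e=2)
Op 9: UPDATE e=5 (auto-commit; committed e=5)
Op 10: UPDATE e=1 (auto-commit; committed e=1)
Op 11: UPDATE d=28 (auto-commit; committed d=28)
Final committed: {a=2, b=25, c=11, d=28, e=1}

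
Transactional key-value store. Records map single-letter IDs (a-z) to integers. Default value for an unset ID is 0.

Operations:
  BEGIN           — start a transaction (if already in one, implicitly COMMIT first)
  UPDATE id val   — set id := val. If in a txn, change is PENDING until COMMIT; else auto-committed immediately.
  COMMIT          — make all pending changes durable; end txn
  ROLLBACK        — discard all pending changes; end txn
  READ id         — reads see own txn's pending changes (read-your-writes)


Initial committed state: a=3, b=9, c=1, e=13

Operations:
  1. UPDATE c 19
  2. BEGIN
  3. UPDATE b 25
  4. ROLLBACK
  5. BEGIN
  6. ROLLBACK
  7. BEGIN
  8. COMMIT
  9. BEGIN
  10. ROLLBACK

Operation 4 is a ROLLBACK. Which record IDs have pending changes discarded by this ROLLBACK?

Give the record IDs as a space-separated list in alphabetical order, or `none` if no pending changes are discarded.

Answer: b

Derivation:
Initial committed: {a=3, b=9, c=1, e=13}
Op 1: UPDATE c=19 (auto-commit; committed c=19)
Op 2: BEGIN: in_txn=True, pending={}
Op 3: UPDATE b=25 (pending; pending now {b=25})
Op 4: ROLLBACK: discarded pending ['b']; in_txn=False
Op 5: BEGIN: in_txn=True, pending={}
Op 6: ROLLBACK: discarded pending []; in_txn=False
Op 7: BEGIN: in_txn=True, pending={}
Op 8: COMMIT: merged [] into committed; committed now {a=3, b=9, c=19, e=13}
Op 9: BEGIN: in_txn=True, pending={}
Op 10: ROLLBACK: discarded pending []; in_txn=False
ROLLBACK at op 4 discards: ['b']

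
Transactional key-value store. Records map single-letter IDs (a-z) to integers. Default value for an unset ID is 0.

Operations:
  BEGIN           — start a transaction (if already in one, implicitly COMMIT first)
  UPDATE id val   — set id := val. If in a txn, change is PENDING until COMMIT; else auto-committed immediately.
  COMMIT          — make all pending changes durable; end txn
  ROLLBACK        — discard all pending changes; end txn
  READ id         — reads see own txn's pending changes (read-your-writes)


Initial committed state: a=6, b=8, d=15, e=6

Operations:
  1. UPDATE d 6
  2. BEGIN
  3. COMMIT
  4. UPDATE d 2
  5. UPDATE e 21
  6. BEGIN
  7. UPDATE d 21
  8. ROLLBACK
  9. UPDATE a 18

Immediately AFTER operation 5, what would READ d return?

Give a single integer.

Answer: 2

Derivation:
Initial committed: {a=6, b=8, d=15, e=6}
Op 1: UPDATE d=6 (auto-commit; committed d=6)
Op 2: BEGIN: in_txn=True, pending={}
Op 3: COMMIT: merged [] into committed; committed now {a=6, b=8, d=6, e=6}
Op 4: UPDATE d=2 (auto-commit; committed d=2)
Op 5: UPDATE e=21 (auto-commit; committed e=21)
After op 5: visible(d) = 2 (pending={}, committed={a=6, b=8, d=2, e=21})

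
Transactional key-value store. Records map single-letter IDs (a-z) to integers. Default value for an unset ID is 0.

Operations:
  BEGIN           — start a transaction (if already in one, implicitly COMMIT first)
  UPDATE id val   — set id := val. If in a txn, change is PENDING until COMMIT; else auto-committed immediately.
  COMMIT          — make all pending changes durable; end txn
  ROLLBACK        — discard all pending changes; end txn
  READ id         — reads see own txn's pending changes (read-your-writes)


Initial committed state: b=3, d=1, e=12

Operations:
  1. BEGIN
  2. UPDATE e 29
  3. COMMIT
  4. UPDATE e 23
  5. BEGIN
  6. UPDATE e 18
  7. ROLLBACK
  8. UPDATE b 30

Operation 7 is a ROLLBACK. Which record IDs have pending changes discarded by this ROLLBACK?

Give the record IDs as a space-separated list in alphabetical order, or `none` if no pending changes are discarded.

Answer: e

Derivation:
Initial committed: {b=3, d=1, e=12}
Op 1: BEGIN: in_txn=True, pending={}
Op 2: UPDATE e=29 (pending; pending now {e=29})
Op 3: COMMIT: merged ['e'] into committed; committed now {b=3, d=1, e=29}
Op 4: UPDATE e=23 (auto-commit; committed e=23)
Op 5: BEGIN: in_txn=True, pending={}
Op 6: UPDATE e=18 (pending; pending now {e=18})
Op 7: ROLLBACK: discarded pending ['e']; in_txn=False
Op 8: UPDATE b=30 (auto-commit; committed b=30)
ROLLBACK at op 7 discards: ['e']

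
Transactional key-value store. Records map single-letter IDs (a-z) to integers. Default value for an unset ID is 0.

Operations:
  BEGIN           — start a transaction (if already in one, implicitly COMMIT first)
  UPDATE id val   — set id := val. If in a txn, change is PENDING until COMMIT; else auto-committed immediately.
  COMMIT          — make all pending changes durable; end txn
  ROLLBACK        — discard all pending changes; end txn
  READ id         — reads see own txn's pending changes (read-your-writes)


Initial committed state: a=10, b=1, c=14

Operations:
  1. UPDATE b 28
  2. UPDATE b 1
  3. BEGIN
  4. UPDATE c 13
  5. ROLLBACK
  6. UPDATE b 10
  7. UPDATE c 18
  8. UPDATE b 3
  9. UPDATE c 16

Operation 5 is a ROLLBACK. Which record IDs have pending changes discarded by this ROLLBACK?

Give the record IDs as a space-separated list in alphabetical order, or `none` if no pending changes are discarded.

Answer: c

Derivation:
Initial committed: {a=10, b=1, c=14}
Op 1: UPDATE b=28 (auto-commit; committed b=28)
Op 2: UPDATE b=1 (auto-commit; committed b=1)
Op 3: BEGIN: in_txn=True, pending={}
Op 4: UPDATE c=13 (pending; pending now {c=13})
Op 5: ROLLBACK: discarded pending ['c']; in_txn=False
Op 6: UPDATE b=10 (auto-commit; committed b=10)
Op 7: UPDATE c=18 (auto-commit; committed c=18)
Op 8: UPDATE b=3 (auto-commit; committed b=3)
Op 9: UPDATE c=16 (auto-commit; committed c=16)
ROLLBACK at op 5 discards: ['c']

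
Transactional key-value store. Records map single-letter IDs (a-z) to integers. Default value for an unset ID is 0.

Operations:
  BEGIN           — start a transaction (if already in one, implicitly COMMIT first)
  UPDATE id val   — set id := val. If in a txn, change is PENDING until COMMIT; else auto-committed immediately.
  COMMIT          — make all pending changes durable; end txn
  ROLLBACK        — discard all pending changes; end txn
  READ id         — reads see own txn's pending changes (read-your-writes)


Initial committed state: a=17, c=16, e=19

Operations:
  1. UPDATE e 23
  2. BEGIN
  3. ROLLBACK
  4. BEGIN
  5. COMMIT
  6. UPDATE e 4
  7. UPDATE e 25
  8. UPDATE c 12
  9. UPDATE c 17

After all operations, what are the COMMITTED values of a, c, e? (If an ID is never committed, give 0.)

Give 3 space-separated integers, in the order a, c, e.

Initial committed: {a=17, c=16, e=19}
Op 1: UPDATE e=23 (auto-commit; committed e=23)
Op 2: BEGIN: in_txn=True, pending={}
Op 3: ROLLBACK: discarded pending []; in_txn=False
Op 4: BEGIN: in_txn=True, pending={}
Op 5: COMMIT: merged [] into committed; committed now {a=17, c=16, e=23}
Op 6: UPDATE e=4 (auto-commit; committed e=4)
Op 7: UPDATE e=25 (auto-commit; committed e=25)
Op 8: UPDATE c=12 (auto-commit; committed c=12)
Op 9: UPDATE c=17 (auto-commit; committed c=17)
Final committed: {a=17, c=17, e=25}

Answer: 17 17 25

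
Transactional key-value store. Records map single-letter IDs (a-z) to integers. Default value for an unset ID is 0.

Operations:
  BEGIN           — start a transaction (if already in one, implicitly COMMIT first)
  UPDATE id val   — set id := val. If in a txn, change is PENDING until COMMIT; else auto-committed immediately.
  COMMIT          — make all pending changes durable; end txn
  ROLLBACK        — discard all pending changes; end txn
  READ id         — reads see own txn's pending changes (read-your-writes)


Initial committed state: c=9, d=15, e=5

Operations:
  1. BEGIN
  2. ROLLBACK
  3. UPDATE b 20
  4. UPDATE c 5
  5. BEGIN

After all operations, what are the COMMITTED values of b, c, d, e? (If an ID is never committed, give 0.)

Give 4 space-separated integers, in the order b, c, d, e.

Initial committed: {c=9, d=15, e=5}
Op 1: BEGIN: in_txn=True, pending={}
Op 2: ROLLBACK: discarded pending []; in_txn=False
Op 3: UPDATE b=20 (auto-commit; committed b=20)
Op 4: UPDATE c=5 (auto-commit; committed c=5)
Op 5: BEGIN: in_txn=True, pending={}
Final committed: {b=20, c=5, d=15, e=5}

Answer: 20 5 15 5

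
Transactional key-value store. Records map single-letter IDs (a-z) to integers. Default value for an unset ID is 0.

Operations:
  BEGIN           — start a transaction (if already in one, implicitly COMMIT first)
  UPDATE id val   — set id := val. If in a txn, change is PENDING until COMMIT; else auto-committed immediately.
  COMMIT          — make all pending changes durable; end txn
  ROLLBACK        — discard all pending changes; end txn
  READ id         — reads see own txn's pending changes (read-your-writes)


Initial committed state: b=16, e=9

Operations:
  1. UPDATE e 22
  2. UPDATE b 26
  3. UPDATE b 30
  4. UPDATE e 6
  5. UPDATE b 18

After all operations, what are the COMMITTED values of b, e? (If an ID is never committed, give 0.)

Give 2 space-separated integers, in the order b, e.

Answer: 18 6

Derivation:
Initial committed: {b=16, e=9}
Op 1: UPDATE e=22 (auto-commit; committed e=22)
Op 2: UPDATE b=26 (auto-commit; committed b=26)
Op 3: UPDATE b=30 (auto-commit; committed b=30)
Op 4: UPDATE e=6 (auto-commit; committed e=6)
Op 5: UPDATE b=18 (auto-commit; committed b=18)
Final committed: {b=18, e=6}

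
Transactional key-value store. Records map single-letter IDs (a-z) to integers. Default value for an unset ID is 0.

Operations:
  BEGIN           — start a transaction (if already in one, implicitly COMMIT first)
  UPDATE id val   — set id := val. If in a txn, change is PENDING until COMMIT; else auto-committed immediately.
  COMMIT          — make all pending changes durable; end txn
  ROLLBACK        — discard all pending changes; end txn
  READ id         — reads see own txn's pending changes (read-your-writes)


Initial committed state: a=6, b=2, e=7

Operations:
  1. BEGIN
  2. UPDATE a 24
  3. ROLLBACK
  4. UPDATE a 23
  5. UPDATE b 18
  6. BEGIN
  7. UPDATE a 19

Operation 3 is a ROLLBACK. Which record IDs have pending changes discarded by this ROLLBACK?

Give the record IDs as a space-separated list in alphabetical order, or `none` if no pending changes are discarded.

Initial committed: {a=6, b=2, e=7}
Op 1: BEGIN: in_txn=True, pending={}
Op 2: UPDATE a=24 (pending; pending now {a=24})
Op 3: ROLLBACK: discarded pending ['a']; in_txn=False
Op 4: UPDATE a=23 (auto-commit; committed a=23)
Op 5: UPDATE b=18 (auto-commit; committed b=18)
Op 6: BEGIN: in_txn=True, pending={}
Op 7: UPDATE a=19 (pending; pending now {a=19})
ROLLBACK at op 3 discards: ['a']

Answer: a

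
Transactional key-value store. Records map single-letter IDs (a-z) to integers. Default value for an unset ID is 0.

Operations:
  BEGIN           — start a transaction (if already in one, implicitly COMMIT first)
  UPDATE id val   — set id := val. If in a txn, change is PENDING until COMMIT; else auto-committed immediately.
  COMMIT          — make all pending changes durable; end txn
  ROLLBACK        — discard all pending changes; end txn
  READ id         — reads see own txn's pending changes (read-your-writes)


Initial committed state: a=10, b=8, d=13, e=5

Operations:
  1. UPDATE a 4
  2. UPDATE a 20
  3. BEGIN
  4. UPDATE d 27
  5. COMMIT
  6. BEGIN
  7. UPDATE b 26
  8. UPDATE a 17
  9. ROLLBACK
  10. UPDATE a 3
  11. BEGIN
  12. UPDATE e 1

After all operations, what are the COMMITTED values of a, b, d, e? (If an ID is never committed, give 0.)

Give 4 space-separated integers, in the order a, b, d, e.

Initial committed: {a=10, b=8, d=13, e=5}
Op 1: UPDATE a=4 (auto-commit; committed a=4)
Op 2: UPDATE a=20 (auto-commit; committed a=20)
Op 3: BEGIN: in_txn=True, pending={}
Op 4: UPDATE d=27 (pending; pending now {d=27})
Op 5: COMMIT: merged ['d'] into committed; committed now {a=20, b=8, d=27, e=5}
Op 6: BEGIN: in_txn=True, pending={}
Op 7: UPDATE b=26 (pending; pending now {b=26})
Op 8: UPDATE a=17 (pending; pending now {a=17, b=26})
Op 9: ROLLBACK: discarded pending ['a', 'b']; in_txn=False
Op 10: UPDATE a=3 (auto-commit; committed a=3)
Op 11: BEGIN: in_txn=True, pending={}
Op 12: UPDATE e=1 (pending; pending now {e=1})
Final committed: {a=3, b=8, d=27, e=5}

Answer: 3 8 27 5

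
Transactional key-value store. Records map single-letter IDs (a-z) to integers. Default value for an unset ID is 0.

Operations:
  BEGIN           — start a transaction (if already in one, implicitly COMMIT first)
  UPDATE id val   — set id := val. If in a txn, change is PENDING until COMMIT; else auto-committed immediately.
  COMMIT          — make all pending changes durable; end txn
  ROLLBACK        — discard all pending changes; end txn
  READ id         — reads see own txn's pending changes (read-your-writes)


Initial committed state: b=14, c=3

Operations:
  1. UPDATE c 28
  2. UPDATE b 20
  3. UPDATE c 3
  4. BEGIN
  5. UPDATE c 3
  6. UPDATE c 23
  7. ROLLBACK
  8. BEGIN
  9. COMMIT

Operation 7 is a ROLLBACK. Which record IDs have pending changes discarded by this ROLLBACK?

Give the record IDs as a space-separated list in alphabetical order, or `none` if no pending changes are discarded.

Answer: c

Derivation:
Initial committed: {b=14, c=3}
Op 1: UPDATE c=28 (auto-commit; committed c=28)
Op 2: UPDATE b=20 (auto-commit; committed b=20)
Op 3: UPDATE c=3 (auto-commit; committed c=3)
Op 4: BEGIN: in_txn=True, pending={}
Op 5: UPDATE c=3 (pending; pending now {c=3})
Op 6: UPDATE c=23 (pending; pending now {c=23})
Op 7: ROLLBACK: discarded pending ['c']; in_txn=False
Op 8: BEGIN: in_txn=True, pending={}
Op 9: COMMIT: merged [] into committed; committed now {b=20, c=3}
ROLLBACK at op 7 discards: ['c']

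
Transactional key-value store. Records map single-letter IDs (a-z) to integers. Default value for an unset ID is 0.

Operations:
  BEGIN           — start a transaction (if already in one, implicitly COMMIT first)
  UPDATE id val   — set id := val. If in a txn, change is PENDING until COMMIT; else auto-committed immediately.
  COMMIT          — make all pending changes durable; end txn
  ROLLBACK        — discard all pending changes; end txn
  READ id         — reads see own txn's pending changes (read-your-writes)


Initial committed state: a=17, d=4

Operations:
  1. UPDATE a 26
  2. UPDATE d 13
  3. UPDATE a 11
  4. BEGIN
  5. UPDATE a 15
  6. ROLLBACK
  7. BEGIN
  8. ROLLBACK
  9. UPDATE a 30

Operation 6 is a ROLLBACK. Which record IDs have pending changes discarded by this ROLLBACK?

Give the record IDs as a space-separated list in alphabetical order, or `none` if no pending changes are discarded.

Answer: a

Derivation:
Initial committed: {a=17, d=4}
Op 1: UPDATE a=26 (auto-commit; committed a=26)
Op 2: UPDATE d=13 (auto-commit; committed d=13)
Op 3: UPDATE a=11 (auto-commit; committed a=11)
Op 4: BEGIN: in_txn=True, pending={}
Op 5: UPDATE a=15 (pending; pending now {a=15})
Op 6: ROLLBACK: discarded pending ['a']; in_txn=False
Op 7: BEGIN: in_txn=True, pending={}
Op 8: ROLLBACK: discarded pending []; in_txn=False
Op 9: UPDATE a=30 (auto-commit; committed a=30)
ROLLBACK at op 6 discards: ['a']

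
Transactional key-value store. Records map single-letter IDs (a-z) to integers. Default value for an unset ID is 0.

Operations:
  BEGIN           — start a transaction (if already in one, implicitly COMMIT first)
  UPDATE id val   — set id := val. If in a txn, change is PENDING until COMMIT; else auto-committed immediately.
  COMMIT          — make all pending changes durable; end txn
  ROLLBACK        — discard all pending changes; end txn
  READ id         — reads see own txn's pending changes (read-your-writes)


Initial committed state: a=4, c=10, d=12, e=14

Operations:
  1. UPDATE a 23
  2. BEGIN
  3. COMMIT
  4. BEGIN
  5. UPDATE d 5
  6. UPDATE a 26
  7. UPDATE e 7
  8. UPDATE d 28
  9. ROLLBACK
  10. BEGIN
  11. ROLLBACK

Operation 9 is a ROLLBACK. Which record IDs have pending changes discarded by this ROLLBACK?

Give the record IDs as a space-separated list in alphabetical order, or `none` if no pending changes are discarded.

Initial committed: {a=4, c=10, d=12, e=14}
Op 1: UPDATE a=23 (auto-commit; committed a=23)
Op 2: BEGIN: in_txn=True, pending={}
Op 3: COMMIT: merged [] into committed; committed now {a=23, c=10, d=12, e=14}
Op 4: BEGIN: in_txn=True, pending={}
Op 5: UPDATE d=5 (pending; pending now {d=5})
Op 6: UPDATE a=26 (pending; pending now {a=26, d=5})
Op 7: UPDATE e=7 (pending; pending now {a=26, d=5, e=7})
Op 8: UPDATE d=28 (pending; pending now {a=26, d=28, e=7})
Op 9: ROLLBACK: discarded pending ['a', 'd', 'e']; in_txn=False
Op 10: BEGIN: in_txn=True, pending={}
Op 11: ROLLBACK: discarded pending []; in_txn=False
ROLLBACK at op 9 discards: ['a', 'd', 'e']

Answer: a d e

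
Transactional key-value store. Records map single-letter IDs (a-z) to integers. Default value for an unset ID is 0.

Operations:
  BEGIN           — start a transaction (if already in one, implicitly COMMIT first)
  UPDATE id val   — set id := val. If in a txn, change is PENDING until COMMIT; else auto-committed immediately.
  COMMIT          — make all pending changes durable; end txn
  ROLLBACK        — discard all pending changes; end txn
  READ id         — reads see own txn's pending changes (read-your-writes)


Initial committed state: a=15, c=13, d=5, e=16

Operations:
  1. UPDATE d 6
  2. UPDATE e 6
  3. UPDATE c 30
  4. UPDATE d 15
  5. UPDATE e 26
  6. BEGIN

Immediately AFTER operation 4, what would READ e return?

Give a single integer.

Answer: 6

Derivation:
Initial committed: {a=15, c=13, d=5, e=16}
Op 1: UPDATE d=6 (auto-commit; committed d=6)
Op 2: UPDATE e=6 (auto-commit; committed e=6)
Op 3: UPDATE c=30 (auto-commit; committed c=30)
Op 4: UPDATE d=15 (auto-commit; committed d=15)
After op 4: visible(e) = 6 (pending={}, committed={a=15, c=30, d=15, e=6})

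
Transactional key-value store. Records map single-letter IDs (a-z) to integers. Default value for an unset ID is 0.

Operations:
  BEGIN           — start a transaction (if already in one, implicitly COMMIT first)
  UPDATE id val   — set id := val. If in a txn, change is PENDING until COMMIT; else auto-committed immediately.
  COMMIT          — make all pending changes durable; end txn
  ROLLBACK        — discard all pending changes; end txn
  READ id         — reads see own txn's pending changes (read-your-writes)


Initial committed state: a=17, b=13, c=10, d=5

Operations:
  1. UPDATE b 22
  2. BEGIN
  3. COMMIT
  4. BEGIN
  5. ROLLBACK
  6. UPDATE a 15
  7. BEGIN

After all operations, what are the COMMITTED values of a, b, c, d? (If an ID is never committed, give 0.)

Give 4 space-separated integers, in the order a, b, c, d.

Initial committed: {a=17, b=13, c=10, d=5}
Op 1: UPDATE b=22 (auto-commit; committed b=22)
Op 2: BEGIN: in_txn=True, pending={}
Op 3: COMMIT: merged [] into committed; committed now {a=17, b=22, c=10, d=5}
Op 4: BEGIN: in_txn=True, pending={}
Op 5: ROLLBACK: discarded pending []; in_txn=False
Op 6: UPDATE a=15 (auto-commit; committed a=15)
Op 7: BEGIN: in_txn=True, pending={}
Final committed: {a=15, b=22, c=10, d=5}

Answer: 15 22 10 5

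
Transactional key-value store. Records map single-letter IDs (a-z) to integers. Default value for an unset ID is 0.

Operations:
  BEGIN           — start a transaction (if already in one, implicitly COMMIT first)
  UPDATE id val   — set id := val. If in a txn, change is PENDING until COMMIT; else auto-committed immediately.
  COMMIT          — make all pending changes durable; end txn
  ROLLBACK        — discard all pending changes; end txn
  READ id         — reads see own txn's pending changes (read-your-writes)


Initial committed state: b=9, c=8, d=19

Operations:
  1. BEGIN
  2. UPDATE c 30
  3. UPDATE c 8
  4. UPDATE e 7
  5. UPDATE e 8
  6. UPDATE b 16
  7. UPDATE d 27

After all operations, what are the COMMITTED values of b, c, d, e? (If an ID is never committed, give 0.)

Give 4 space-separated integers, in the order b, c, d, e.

Initial committed: {b=9, c=8, d=19}
Op 1: BEGIN: in_txn=True, pending={}
Op 2: UPDATE c=30 (pending; pending now {c=30})
Op 3: UPDATE c=8 (pending; pending now {c=8})
Op 4: UPDATE e=7 (pending; pending now {c=8, e=7})
Op 5: UPDATE e=8 (pending; pending now {c=8, e=8})
Op 6: UPDATE b=16 (pending; pending now {b=16, c=8, e=8})
Op 7: UPDATE d=27 (pending; pending now {b=16, c=8, d=27, e=8})
Final committed: {b=9, c=8, d=19}

Answer: 9 8 19 0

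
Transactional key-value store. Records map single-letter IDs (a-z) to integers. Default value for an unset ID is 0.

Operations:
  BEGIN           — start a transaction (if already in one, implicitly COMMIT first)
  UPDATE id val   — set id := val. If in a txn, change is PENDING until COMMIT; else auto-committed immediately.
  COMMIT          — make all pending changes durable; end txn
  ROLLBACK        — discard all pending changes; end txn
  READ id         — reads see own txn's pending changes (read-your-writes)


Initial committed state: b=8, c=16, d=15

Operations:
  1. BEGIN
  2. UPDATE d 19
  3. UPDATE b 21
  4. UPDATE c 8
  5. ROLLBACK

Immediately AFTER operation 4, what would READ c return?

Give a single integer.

Answer: 8

Derivation:
Initial committed: {b=8, c=16, d=15}
Op 1: BEGIN: in_txn=True, pending={}
Op 2: UPDATE d=19 (pending; pending now {d=19})
Op 3: UPDATE b=21 (pending; pending now {b=21, d=19})
Op 4: UPDATE c=8 (pending; pending now {b=21, c=8, d=19})
After op 4: visible(c) = 8 (pending={b=21, c=8, d=19}, committed={b=8, c=16, d=15})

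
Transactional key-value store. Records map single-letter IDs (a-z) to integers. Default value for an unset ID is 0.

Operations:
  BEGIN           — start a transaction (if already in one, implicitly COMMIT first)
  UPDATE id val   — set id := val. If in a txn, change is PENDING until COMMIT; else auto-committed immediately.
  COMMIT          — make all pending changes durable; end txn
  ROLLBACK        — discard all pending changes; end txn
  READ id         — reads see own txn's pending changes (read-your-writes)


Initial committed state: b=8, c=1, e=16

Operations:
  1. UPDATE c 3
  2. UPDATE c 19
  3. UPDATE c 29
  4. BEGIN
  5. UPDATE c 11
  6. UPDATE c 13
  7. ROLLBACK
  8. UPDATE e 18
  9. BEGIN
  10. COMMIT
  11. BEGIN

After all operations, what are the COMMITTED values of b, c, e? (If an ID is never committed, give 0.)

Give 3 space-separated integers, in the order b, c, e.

Initial committed: {b=8, c=1, e=16}
Op 1: UPDATE c=3 (auto-commit; committed c=3)
Op 2: UPDATE c=19 (auto-commit; committed c=19)
Op 3: UPDATE c=29 (auto-commit; committed c=29)
Op 4: BEGIN: in_txn=True, pending={}
Op 5: UPDATE c=11 (pending; pending now {c=11})
Op 6: UPDATE c=13 (pending; pending now {c=13})
Op 7: ROLLBACK: discarded pending ['c']; in_txn=False
Op 8: UPDATE e=18 (auto-commit; committed e=18)
Op 9: BEGIN: in_txn=True, pending={}
Op 10: COMMIT: merged [] into committed; committed now {b=8, c=29, e=18}
Op 11: BEGIN: in_txn=True, pending={}
Final committed: {b=8, c=29, e=18}

Answer: 8 29 18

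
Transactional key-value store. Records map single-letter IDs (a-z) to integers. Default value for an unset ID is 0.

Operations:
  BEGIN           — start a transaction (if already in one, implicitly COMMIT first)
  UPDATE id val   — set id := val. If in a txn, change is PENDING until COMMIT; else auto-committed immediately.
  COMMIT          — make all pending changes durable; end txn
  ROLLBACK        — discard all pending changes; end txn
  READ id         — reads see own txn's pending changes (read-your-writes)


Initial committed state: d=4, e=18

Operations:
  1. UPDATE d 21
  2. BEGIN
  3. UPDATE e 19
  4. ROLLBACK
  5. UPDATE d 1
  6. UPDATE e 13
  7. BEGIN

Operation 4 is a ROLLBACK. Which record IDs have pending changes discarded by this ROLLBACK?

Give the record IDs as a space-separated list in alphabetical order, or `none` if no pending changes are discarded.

Answer: e

Derivation:
Initial committed: {d=4, e=18}
Op 1: UPDATE d=21 (auto-commit; committed d=21)
Op 2: BEGIN: in_txn=True, pending={}
Op 3: UPDATE e=19 (pending; pending now {e=19})
Op 4: ROLLBACK: discarded pending ['e']; in_txn=False
Op 5: UPDATE d=1 (auto-commit; committed d=1)
Op 6: UPDATE e=13 (auto-commit; committed e=13)
Op 7: BEGIN: in_txn=True, pending={}
ROLLBACK at op 4 discards: ['e']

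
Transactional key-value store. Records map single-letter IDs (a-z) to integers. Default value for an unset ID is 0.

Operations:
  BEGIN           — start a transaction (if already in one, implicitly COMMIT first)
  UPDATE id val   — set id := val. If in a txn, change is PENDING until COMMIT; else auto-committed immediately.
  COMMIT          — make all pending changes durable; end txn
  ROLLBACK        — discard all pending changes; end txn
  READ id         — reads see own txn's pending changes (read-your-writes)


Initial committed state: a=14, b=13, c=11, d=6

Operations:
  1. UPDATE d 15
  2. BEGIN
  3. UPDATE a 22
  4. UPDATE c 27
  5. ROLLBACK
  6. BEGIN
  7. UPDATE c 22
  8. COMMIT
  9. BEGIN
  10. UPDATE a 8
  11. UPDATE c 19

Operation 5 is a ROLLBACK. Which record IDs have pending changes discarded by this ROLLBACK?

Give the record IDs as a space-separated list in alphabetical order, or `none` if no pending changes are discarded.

Answer: a c

Derivation:
Initial committed: {a=14, b=13, c=11, d=6}
Op 1: UPDATE d=15 (auto-commit; committed d=15)
Op 2: BEGIN: in_txn=True, pending={}
Op 3: UPDATE a=22 (pending; pending now {a=22})
Op 4: UPDATE c=27 (pending; pending now {a=22, c=27})
Op 5: ROLLBACK: discarded pending ['a', 'c']; in_txn=False
Op 6: BEGIN: in_txn=True, pending={}
Op 7: UPDATE c=22 (pending; pending now {c=22})
Op 8: COMMIT: merged ['c'] into committed; committed now {a=14, b=13, c=22, d=15}
Op 9: BEGIN: in_txn=True, pending={}
Op 10: UPDATE a=8 (pending; pending now {a=8})
Op 11: UPDATE c=19 (pending; pending now {a=8, c=19})
ROLLBACK at op 5 discards: ['a', 'c']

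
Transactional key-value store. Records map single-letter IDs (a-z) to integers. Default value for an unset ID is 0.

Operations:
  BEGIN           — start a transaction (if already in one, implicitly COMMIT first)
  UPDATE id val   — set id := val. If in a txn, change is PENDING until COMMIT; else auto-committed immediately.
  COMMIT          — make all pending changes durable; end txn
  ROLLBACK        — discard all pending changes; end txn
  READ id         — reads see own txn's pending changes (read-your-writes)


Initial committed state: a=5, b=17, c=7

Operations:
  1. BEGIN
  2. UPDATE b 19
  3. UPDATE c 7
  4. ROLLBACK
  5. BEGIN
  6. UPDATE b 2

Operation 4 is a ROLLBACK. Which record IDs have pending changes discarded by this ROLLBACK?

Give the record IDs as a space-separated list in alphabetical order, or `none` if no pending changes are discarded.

Initial committed: {a=5, b=17, c=7}
Op 1: BEGIN: in_txn=True, pending={}
Op 2: UPDATE b=19 (pending; pending now {b=19})
Op 3: UPDATE c=7 (pending; pending now {b=19, c=7})
Op 4: ROLLBACK: discarded pending ['b', 'c']; in_txn=False
Op 5: BEGIN: in_txn=True, pending={}
Op 6: UPDATE b=2 (pending; pending now {b=2})
ROLLBACK at op 4 discards: ['b', 'c']

Answer: b c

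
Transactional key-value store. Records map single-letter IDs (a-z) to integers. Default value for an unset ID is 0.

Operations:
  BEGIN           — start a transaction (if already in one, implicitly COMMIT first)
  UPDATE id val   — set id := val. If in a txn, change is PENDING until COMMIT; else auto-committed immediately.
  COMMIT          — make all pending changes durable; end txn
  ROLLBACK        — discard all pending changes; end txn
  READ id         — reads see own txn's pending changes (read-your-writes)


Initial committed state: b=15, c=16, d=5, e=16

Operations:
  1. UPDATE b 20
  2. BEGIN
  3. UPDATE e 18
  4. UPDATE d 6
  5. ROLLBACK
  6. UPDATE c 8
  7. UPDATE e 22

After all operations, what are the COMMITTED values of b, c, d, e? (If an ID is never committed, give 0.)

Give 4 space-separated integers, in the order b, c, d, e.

Answer: 20 8 5 22

Derivation:
Initial committed: {b=15, c=16, d=5, e=16}
Op 1: UPDATE b=20 (auto-commit; committed b=20)
Op 2: BEGIN: in_txn=True, pending={}
Op 3: UPDATE e=18 (pending; pending now {e=18})
Op 4: UPDATE d=6 (pending; pending now {d=6, e=18})
Op 5: ROLLBACK: discarded pending ['d', 'e']; in_txn=False
Op 6: UPDATE c=8 (auto-commit; committed c=8)
Op 7: UPDATE e=22 (auto-commit; committed e=22)
Final committed: {b=20, c=8, d=5, e=22}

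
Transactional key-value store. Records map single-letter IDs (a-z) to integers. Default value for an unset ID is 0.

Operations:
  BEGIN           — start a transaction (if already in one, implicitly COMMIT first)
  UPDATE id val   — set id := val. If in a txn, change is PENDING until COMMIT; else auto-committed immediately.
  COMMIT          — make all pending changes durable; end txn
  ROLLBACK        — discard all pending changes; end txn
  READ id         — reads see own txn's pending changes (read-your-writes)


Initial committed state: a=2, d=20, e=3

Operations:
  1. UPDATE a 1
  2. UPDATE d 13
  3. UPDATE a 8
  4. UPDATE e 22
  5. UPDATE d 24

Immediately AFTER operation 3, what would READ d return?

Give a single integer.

Answer: 13

Derivation:
Initial committed: {a=2, d=20, e=3}
Op 1: UPDATE a=1 (auto-commit; committed a=1)
Op 2: UPDATE d=13 (auto-commit; committed d=13)
Op 3: UPDATE a=8 (auto-commit; committed a=8)
After op 3: visible(d) = 13 (pending={}, committed={a=8, d=13, e=3})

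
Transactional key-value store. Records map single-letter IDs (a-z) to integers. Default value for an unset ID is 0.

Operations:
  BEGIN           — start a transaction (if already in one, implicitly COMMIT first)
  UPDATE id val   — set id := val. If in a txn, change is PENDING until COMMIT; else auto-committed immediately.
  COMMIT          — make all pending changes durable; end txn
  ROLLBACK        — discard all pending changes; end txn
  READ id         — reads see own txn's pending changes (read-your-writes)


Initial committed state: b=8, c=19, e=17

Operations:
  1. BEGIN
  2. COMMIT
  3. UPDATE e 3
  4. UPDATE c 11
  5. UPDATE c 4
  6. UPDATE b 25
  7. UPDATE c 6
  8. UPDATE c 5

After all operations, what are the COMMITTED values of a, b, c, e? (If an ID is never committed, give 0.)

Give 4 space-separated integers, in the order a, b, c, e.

Answer: 0 25 5 3

Derivation:
Initial committed: {b=8, c=19, e=17}
Op 1: BEGIN: in_txn=True, pending={}
Op 2: COMMIT: merged [] into committed; committed now {b=8, c=19, e=17}
Op 3: UPDATE e=3 (auto-commit; committed e=3)
Op 4: UPDATE c=11 (auto-commit; committed c=11)
Op 5: UPDATE c=4 (auto-commit; committed c=4)
Op 6: UPDATE b=25 (auto-commit; committed b=25)
Op 7: UPDATE c=6 (auto-commit; committed c=6)
Op 8: UPDATE c=5 (auto-commit; committed c=5)
Final committed: {b=25, c=5, e=3}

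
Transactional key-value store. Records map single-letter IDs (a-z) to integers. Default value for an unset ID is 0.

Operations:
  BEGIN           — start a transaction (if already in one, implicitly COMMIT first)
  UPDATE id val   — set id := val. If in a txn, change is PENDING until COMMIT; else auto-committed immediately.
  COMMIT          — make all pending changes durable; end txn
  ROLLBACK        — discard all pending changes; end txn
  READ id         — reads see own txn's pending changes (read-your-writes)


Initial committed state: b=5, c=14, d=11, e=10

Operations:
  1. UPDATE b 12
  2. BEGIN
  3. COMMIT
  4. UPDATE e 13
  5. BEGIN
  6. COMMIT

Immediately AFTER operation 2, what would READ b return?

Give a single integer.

Answer: 12

Derivation:
Initial committed: {b=5, c=14, d=11, e=10}
Op 1: UPDATE b=12 (auto-commit; committed b=12)
Op 2: BEGIN: in_txn=True, pending={}
After op 2: visible(b) = 12 (pending={}, committed={b=12, c=14, d=11, e=10})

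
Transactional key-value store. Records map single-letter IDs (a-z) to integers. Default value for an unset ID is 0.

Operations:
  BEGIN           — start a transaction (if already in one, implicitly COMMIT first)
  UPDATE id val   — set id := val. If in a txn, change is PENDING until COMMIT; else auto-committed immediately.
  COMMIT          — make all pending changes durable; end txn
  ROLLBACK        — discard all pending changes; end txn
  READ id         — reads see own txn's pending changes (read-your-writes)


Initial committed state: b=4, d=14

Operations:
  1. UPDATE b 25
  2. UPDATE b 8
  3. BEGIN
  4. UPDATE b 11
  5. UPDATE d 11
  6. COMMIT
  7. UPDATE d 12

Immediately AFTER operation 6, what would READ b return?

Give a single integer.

Answer: 11

Derivation:
Initial committed: {b=4, d=14}
Op 1: UPDATE b=25 (auto-commit; committed b=25)
Op 2: UPDATE b=8 (auto-commit; committed b=8)
Op 3: BEGIN: in_txn=True, pending={}
Op 4: UPDATE b=11 (pending; pending now {b=11})
Op 5: UPDATE d=11 (pending; pending now {b=11, d=11})
Op 6: COMMIT: merged ['b', 'd'] into committed; committed now {b=11, d=11}
After op 6: visible(b) = 11 (pending={}, committed={b=11, d=11})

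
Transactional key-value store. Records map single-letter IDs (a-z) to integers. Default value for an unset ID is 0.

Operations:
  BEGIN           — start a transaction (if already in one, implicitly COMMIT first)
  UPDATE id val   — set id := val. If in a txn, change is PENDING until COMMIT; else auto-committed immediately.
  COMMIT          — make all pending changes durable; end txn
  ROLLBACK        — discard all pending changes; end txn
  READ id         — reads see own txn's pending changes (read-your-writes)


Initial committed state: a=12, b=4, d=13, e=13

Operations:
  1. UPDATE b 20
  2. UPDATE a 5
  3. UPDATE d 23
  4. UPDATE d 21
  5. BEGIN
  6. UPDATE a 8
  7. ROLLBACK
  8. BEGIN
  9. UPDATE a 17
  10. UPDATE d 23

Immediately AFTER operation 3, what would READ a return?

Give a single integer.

Answer: 5

Derivation:
Initial committed: {a=12, b=4, d=13, e=13}
Op 1: UPDATE b=20 (auto-commit; committed b=20)
Op 2: UPDATE a=5 (auto-commit; committed a=5)
Op 3: UPDATE d=23 (auto-commit; committed d=23)
After op 3: visible(a) = 5 (pending={}, committed={a=5, b=20, d=23, e=13})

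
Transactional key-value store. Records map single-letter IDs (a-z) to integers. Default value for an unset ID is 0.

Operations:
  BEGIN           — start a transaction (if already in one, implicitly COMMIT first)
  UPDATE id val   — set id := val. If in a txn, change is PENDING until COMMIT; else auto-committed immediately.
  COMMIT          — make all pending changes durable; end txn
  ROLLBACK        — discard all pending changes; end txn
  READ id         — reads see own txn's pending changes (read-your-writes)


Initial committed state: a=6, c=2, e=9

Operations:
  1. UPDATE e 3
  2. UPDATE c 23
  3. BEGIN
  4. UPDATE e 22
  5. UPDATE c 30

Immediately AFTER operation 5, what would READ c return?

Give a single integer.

Answer: 30

Derivation:
Initial committed: {a=6, c=2, e=9}
Op 1: UPDATE e=3 (auto-commit; committed e=3)
Op 2: UPDATE c=23 (auto-commit; committed c=23)
Op 3: BEGIN: in_txn=True, pending={}
Op 4: UPDATE e=22 (pending; pending now {e=22})
Op 5: UPDATE c=30 (pending; pending now {c=30, e=22})
After op 5: visible(c) = 30 (pending={c=30, e=22}, committed={a=6, c=23, e=3})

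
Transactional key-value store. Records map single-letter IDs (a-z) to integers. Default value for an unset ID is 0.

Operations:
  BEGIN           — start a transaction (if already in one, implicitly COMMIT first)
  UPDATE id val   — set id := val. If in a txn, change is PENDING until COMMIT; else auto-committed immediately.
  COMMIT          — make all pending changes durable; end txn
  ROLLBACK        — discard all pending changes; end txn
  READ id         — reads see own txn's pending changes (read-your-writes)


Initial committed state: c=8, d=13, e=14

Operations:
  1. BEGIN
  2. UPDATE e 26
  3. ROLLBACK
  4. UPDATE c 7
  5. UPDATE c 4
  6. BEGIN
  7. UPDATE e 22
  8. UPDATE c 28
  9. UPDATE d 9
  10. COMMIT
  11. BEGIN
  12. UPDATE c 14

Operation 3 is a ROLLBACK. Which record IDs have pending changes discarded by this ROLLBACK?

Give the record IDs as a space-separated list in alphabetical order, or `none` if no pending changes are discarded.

Answer: e

Derivation:
Initial committed: {c=8, d=13, e=14}
Op 1: BEGIN: in_txn=True, pending={}
Op 2: UPDATE e=26 (pending; pending now {e=26})
Op 3: ROLLBACK: discarded pending ['e']; in_txn=False
Op 4: UPDATE c=7 (auto-commit; committed c=7)
Op 5: UPDATE c=4 (auto-commit; committed c=4)
Op 6: BEGIN: in_txn=True, pending={}
Op 7: UPDATE e=22 (pending; pending now {e=22})
Op 8: UPDATE c=28 (pending; pending now {c=28, e=22})
Op 9: UPDATE d=9 (pending; pending now {c=28, d=9, e=22})
Op 10: COMMIT: merged ['c', 'd', 'e'] into committed; committed now {c=28, d=9, e=22}
Op 11: BEGIN: in_txn=True, pending={}
Op 12: UPDATE c=14 (pending; pending now {c=14})
ROLLBACK at op 3 discards: ['e']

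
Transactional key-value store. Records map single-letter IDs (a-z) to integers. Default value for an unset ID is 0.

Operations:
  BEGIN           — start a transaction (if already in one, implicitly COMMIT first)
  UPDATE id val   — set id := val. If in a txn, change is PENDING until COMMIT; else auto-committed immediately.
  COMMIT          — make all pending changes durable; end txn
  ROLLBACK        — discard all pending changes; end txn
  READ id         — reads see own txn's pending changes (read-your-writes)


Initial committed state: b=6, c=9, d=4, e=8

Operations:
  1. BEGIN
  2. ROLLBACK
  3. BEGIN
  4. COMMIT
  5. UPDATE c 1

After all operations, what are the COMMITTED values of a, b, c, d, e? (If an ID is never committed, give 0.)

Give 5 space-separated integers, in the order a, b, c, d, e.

Initial committed: {b=6, c=9, d=4, e=8}
Op 1: BEGIN: in_txn=True, pending={}
Op 2: ROLLBACK: discarded pending []; in_txn=False
Op 3: BEGIN: in_txn=True, pending={}
Op 4: COMMIT: merged [] into committed; committed now {b=6, c=9, d=4, e=8}
Op 5: UPDATE c=1 (auto-commit; committed c=1)
Final committed: {b=6, c=1, d=4, e=8}

Answer: 0 6 1 4 8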